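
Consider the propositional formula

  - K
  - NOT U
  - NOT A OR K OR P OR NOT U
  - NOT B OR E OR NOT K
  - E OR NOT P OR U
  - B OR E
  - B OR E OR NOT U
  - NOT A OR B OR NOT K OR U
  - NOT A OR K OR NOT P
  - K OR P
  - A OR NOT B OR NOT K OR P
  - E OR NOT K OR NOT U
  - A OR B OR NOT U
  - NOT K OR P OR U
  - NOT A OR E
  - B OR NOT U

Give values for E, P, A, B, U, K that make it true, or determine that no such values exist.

E = True; P = True; A = True; B = True; U = False; K = True

Unit clause (K) forces K = True.
Unit clause (NOT U) forces U = False.
In (NOT K OR P OR U) only P is left, so P = True.
In (E OR NOT P OR U) only E is left, so E = True.
Set A = True.
  then (NOT A OR B OR NOT K OR U) forces B = True.
All clauses satisfied.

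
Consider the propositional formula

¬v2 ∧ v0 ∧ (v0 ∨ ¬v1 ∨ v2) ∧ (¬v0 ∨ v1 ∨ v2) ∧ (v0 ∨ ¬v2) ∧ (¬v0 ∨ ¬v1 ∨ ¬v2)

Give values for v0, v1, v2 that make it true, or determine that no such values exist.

v0=T, v1=T, v2=F

Unit clause (¬v2) forces v2 = False.
Unit clause (v0) forces v0 = True.
In (¬v0 ∨ v1 ∨ v2) only v1 is left, so v1 = True.
All clauses satisfied.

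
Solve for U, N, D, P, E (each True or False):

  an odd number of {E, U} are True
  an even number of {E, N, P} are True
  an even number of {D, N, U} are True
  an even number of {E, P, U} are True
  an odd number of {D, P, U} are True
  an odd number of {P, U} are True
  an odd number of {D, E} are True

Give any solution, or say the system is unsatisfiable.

U: False, N: False, D: False, P: True, E: True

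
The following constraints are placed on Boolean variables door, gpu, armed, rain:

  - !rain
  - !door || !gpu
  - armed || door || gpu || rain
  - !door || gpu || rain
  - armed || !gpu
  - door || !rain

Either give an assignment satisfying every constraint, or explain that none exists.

Unit clause (!rain) forces rain = False.
Set door = False.
Set gpu = True.
  then (armed || !gpu) forces armed = True.
Check each clause:
  (!rain): !rain holds.
  (!door || !gpu): !door holds.
  (armed || door || gpu || rain): armed holds.
  (!door || gpu || rain): !door holds.
  (armed || !gpu): armed holds.
  (door || !rain): !rain holds.
All clauses satisfied.

door = False, gpu = True, armed = True, rain = False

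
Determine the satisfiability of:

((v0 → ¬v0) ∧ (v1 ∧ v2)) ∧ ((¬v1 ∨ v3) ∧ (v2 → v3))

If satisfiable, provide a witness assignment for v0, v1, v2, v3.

v0 = False, v1 = True, v2 = True, v3 = True

  (v0 → ¬v0) ∧ (v1 ∧ v2) = True
    v0 → ¬v0 = True
      ¬v0 = True
    v1 ∧ v2 = True
  (¬v1 ∨ v3) ∧ (v2 → v3) = True
    ¬v1 ∨ v3 = True
      ¬v1 = False
    v2 → v3 = True
Both conjuncts True, so the formula holds.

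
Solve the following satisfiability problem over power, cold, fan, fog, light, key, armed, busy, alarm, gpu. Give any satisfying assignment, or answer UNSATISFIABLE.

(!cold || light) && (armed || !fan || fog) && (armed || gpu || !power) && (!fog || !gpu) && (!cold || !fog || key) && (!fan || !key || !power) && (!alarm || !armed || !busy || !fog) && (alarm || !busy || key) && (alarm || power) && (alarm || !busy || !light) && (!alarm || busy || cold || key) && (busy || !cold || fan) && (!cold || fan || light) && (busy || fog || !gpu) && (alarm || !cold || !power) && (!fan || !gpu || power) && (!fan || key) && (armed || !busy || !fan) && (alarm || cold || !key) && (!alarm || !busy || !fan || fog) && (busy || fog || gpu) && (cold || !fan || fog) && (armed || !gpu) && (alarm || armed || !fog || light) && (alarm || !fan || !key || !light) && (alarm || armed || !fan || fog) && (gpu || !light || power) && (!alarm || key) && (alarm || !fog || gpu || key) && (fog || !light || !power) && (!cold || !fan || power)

power: False, cold: False, fan: True, fog: True, light: False, key: True, armed: False, busy: False, alarm: True, gpu: False

Set power = False.
  then (alarm || power) forces alarm = True.
  then (!alarm || key) forces key = True.
Set cold = False.
Set fan = True.
  then (!fan || !gpu || power) forces gpu = False.
  then (cold || !fan || fog) forces fog = True.
  then (gpu || !light || power) forces light = False.
Set armed = False.
  then (armed || !busy || !fan) forces busy = False.
All clauses satisfied.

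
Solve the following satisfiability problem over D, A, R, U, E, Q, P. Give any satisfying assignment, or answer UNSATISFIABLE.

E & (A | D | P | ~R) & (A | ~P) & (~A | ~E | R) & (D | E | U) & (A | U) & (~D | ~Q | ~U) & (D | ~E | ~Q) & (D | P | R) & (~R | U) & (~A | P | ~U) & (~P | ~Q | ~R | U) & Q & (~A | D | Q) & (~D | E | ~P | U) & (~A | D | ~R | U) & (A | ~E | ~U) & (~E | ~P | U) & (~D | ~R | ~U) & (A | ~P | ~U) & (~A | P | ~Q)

Case E = True:
  (Q) forces Q = True.
  (D | ~E | ~Q) forces D = True.
  (~D | ~Q | ~U) forces U = False.
  (A | U) forces A = True.
  (~A | ~E | R) forces R = True.
  Clause (~R | U) is falsified — contradiction.
Case E = False:
  Clause (E) is falsified — contradiction.
Both cases fail, so the formula is unsatisfiable.

Unsatisfiable — no assignment works.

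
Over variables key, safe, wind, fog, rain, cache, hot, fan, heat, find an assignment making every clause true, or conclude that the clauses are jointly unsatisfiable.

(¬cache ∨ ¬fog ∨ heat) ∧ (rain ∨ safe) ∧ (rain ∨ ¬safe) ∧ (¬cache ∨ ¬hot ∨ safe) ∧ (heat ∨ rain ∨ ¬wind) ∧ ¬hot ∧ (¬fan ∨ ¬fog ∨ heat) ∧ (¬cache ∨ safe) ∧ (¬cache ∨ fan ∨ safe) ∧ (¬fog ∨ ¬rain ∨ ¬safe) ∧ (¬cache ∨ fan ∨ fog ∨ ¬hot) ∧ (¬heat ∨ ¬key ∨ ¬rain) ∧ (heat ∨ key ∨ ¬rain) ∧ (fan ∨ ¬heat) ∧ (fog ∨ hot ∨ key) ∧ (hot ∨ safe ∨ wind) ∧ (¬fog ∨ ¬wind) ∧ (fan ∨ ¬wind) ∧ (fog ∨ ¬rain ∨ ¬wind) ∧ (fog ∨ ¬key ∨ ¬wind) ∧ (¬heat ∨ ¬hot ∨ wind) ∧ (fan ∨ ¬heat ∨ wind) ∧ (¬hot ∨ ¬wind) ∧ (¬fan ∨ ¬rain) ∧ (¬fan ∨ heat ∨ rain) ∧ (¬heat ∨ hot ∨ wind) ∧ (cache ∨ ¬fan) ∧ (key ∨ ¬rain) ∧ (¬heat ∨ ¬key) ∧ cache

Unit clause (¬hot) forces hot = False.
Unit clause (cache) forces cache = True.
In (¬cache ∨ safe) only safe is left, so safe = True.
In (rain ∨ ¬safe) only rain is left, so rain = True.
In (¬fog ∨ ¬rain ∨ ¬safe) only ¬fog is left, so fog = False.
In (fog ∨ hot ∨ key) only key is left, so key = True.
In (fog ∨ ¬rain ∨ ¬wind) only ¬wind is left, so wind = False.
In (¬fan ∨ ¬rain) only ¬fan is left, so fan = False.
In (¬heat ∨ hot ∨ wind) only ¬heat is left, so heat = False.
All clauses satisfied.

key=T; safe=T; wind=F; fog=F; rain=T; cache=T; hot=F; fan=F; heat=F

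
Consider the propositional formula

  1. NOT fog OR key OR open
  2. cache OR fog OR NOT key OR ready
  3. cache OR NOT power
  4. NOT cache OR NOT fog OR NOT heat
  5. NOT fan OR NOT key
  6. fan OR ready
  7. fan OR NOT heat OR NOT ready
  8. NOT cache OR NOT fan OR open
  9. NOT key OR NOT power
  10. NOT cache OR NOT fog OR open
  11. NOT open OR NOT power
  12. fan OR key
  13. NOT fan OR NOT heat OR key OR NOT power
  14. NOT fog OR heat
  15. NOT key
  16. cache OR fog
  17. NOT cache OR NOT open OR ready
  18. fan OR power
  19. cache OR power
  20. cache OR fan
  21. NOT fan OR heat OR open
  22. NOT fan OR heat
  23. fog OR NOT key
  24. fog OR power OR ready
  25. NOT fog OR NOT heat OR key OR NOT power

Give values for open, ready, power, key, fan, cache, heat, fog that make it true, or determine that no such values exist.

Unit clause (NOT key) forces key = False.
In (fan OR key) only fan is left, so fan = True.
In (NOT fan OR heat) only heat is left, so heat = True.
In (NOT fan OR NOT heat OR key OR NOT power) only NOT power is left, so power = False.
In (cache OR power) only cache is left, so cache = True.
In (NOT cache OR NOT fog OR NOT heat) only NOT fog is left, so fog = False.
In (NOT cache OR NOT fan OR open) only open is left, so open = True.
In (NOT cache OR NOT open OR ready) only ready is left, so ready = True.
All clauses satisfied.

open: True; ready: True; power: False; key: False; fan: True; cache: True; heat: True; fog: False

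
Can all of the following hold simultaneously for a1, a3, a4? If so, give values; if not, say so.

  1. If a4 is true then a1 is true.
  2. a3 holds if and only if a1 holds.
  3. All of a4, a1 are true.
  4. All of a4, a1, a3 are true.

a1=T; a3=T; a4=T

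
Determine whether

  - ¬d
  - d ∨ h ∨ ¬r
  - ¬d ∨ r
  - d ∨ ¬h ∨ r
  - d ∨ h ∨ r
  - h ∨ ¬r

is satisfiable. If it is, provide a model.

Unit clause (¬d) forces d = False.
Set h = True.
  then (d ∨ ¬h ∨ r) forces r = True.
All clauses satisfied.

h = True; r = True; d = False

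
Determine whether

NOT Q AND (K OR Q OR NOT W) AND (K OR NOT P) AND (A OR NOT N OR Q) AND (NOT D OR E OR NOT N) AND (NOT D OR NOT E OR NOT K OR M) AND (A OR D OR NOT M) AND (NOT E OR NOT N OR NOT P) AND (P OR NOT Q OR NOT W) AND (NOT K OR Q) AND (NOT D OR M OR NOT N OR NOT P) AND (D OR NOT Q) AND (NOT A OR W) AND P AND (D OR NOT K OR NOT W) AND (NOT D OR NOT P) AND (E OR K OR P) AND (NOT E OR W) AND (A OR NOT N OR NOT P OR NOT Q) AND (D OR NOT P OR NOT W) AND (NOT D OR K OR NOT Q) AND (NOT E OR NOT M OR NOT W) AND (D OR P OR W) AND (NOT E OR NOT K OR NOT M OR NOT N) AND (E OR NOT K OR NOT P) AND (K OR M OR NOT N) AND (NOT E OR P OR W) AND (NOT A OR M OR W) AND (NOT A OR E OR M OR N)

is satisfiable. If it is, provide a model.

Case P = True:
  (NOT Q) forces Q = False.
  (K OR NOT P) forces K = True.
  Clause (NOT K OR Q) is falsified — contradiction.
Case P = False:
  Clause (P) is falsified — contradiction.
Both cases fail, so the formula is unsatisfiable.

Unsatisfiable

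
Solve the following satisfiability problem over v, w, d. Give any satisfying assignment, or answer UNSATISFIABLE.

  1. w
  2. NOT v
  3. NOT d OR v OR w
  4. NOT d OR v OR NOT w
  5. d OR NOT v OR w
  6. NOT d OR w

v=F, w=T, d=F

Unit clause (w) forces w = True.
Unit clause (NOT v) forces v = False.
In (NOT d OR v OR NOT w) only NOT d is left, so d = False.
Check each clause:
  (w): w holds.
  (NOT v): NOT v holds.
  (NOT d OR v OR w): NOT d holds.
  (NOT d OR v OR NOT w): NOT d holds.
  (d OR NOT v OR w): NOT v holds.
  (NOT d OR w): NOT d holds.
All clauses satisfied.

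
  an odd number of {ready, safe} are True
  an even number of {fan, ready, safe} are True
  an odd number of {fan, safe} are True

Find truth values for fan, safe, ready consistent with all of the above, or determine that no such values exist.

fan=T, safe=F, ready=T

{ready, safe}: 1 true → odd ✓
{fan, ready, safe}: 2 true → even ✓
{fan, safe}: 1 true → odd ✓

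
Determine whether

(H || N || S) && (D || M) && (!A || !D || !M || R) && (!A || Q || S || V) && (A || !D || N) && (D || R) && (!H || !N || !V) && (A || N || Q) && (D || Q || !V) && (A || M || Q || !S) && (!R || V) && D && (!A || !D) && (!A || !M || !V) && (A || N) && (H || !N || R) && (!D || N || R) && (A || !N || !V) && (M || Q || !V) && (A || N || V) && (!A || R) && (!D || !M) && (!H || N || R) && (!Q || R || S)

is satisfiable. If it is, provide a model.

Q = False; S = False; H = True; D = True; A = False; R = False; M = False; V = False; N = True

Unit clause (D) forces D = True.
In (!A || !D) only !A is left, so A = False.
In (A || N) only N is left, so N = True.
In (A || !N || !V) only !V is left, so V = False.
In (!D || !M) only !M is left, so M = False.
In (!R || V) only !R is left, so R = False.
In (H || !N || R) only H is left, so H = True.
Set Q = False.
  then (A || M || Q || !S) forces S = False.
All clauses satisfied.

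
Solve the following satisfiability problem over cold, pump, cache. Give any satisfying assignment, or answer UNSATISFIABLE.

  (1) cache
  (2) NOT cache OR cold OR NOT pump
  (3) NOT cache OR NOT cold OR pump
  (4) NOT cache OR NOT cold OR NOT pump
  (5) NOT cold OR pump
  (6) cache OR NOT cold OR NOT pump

cold = False; pump = False; cache = True

Unit clause (cache) forces cache = True.
Try cold = True:
  (NOT cache OR NOT cold OR pump) forces pump = True.
  clause (NOT cache OR NOT cold OR NOT pump) is falsified — backtrack.
So cold = False.
  then (NOT cache OR cold OR NOT pump) forces pump = False.
All clauses satisfied.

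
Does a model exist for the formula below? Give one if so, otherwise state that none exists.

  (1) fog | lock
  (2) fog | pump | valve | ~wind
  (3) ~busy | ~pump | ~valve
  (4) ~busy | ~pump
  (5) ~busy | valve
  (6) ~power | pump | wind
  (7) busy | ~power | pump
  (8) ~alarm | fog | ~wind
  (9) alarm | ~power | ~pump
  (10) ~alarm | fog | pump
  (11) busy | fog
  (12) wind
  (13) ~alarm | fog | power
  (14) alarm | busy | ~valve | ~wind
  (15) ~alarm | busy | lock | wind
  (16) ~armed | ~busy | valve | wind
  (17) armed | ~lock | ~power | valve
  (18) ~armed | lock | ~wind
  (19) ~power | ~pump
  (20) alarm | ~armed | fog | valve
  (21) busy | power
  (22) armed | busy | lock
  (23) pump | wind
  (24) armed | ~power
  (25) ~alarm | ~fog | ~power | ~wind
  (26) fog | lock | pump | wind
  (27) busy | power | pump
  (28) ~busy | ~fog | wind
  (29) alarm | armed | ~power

Unit clause (wind) forces wind = True.
Set armed = False.
  then (armed | ~power) forces power = False.
  then (busy | power) forces busy = True.
  then (~busy | ~pump) forces pump = False.
  then (~busy | valve) forces valve = True.
Set alarm = False.
Set fog = True.
Set lock = True.
All clauses satisfied.

wind = True; armed = False; pump = False; valve = True; alarm = False; busy = True; fog = True; power = False; lock = True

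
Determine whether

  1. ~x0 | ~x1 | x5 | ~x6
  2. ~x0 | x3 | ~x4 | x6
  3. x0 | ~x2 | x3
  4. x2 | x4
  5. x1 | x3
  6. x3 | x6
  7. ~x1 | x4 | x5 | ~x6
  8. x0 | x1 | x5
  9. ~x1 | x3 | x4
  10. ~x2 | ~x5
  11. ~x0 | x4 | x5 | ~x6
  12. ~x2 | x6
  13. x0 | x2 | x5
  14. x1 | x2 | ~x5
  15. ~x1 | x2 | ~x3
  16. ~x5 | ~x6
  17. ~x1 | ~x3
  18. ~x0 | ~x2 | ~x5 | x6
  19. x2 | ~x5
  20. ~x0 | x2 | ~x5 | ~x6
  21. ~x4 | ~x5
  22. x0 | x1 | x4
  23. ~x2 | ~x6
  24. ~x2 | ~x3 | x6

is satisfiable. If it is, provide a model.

x0 = True; x1 = False; x2 = False; x3 = True; x4 = True; x5 = False; x6 = True

Set x0 = True.
Try x1 = True:
  (~x1 | ~x3) forces x3 = False.
  (x3 | x6) forces x6 = True.
  (~x0 | ~x1 | x5 | ~x6) forces x5 = True.
  clause (~x5 | ~x6) is falsified — backtrack.
So x1 = False.
  then (x1 | x3) forces x3 = True.
Set x2 = False.
  then (x2 | x4) forces x4 = True.
  then (x1 | x2 | ~x5) forces x5 = False.
Set x6 = True.
All clauses satisfied.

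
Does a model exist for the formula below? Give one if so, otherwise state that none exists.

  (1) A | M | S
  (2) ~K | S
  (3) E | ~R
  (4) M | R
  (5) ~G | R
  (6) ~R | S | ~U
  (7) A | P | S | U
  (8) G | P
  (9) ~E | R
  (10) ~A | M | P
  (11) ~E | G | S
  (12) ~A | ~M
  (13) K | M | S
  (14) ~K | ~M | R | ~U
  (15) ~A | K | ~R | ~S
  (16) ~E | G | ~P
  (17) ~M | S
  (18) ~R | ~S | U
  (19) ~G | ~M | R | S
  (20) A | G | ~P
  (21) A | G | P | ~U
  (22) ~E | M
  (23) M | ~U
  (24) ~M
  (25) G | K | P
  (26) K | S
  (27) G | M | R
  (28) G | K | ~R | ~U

Unsatisfiable — no assignment works.

Case M = True:
  Clause (~M) is falsified — contradiction.
Case M = False:
  (M | R) forces R = True.
  (E | ~R) forces E = True.
  Clause (~E | M) is falsified — contradiction.
Both cases fail, so the formula is unsatisfiable.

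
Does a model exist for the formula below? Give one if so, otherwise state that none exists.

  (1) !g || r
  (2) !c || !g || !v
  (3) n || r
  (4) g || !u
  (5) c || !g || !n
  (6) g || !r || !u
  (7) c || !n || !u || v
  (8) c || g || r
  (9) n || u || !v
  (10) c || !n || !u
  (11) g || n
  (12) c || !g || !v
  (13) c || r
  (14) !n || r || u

c = False; v = False; u = False; r = True; n = True; g = False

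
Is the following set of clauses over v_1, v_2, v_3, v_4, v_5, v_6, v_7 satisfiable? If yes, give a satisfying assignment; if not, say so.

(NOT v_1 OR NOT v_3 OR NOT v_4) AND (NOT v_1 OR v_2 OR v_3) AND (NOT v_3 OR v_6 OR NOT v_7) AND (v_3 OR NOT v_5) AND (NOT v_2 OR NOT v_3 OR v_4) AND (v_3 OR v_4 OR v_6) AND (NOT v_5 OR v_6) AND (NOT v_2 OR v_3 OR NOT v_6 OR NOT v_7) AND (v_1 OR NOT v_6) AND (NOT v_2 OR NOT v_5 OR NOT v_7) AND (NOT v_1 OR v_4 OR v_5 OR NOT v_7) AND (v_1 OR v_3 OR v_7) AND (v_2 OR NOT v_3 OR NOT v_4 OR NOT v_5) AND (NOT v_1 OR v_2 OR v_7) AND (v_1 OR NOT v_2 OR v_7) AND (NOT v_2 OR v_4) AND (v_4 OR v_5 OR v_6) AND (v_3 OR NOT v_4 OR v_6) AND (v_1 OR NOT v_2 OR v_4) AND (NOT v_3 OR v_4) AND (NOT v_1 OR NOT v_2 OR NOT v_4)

v_1 = False; v_2 = False; v_3 = True; v_4 = True; v_5 = False; v_6 = False; v_7 = False

Set v_1 = False.
  then (v_1 OR NOT v_6) forces v_6 = False.
  then (NOT v_5 OR v_6) forces v_5 = False.
  then (v_4 OR v_5 OR v_6) forces v_4 = True.
  then (v_3 OR NOT v_4 OR v_6) forces v_3 = True.
  then (NOT v_3 OR v_6 OR NOT v_7) forces v_7 = False.
  then (v_1 OR NOT v_2 OR v_7) forces v_2 = False.
All clauses satisfied.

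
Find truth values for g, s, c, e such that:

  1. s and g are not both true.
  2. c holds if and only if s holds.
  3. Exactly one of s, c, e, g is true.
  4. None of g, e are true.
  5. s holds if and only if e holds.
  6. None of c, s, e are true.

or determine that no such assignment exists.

UNSATISFIABLE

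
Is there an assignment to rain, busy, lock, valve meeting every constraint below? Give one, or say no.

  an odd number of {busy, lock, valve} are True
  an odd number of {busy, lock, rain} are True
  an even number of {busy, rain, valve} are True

rain = False, busy = False, lock = True, valve = False

{busy, lock, valve}: 1 true → odd ✓
{busy, lock, rain}: 1 true → odd ✓
{busy, rain, valve}: 0 true → even ✓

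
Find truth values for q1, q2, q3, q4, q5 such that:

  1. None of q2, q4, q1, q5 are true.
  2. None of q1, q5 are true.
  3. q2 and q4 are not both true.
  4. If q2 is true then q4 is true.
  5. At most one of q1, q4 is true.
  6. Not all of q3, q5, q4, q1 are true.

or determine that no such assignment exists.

q1 = False, q2 = False, q3 = True, q4 = False, q5 = False

  (1) {q2, q4, q1, q5}: 0 true — none ✓
  (2) {q1, q5}: 0 true — none ✓
  (3) q2=F, q4=F — not both ✓
  (4) q2=F ⇒ q4: vacuous ✓
  (5) {q1, q4}: 0 true — at most one ✓
  (6) {q3, q5, q4, q1}: 1/4 true — not all ✓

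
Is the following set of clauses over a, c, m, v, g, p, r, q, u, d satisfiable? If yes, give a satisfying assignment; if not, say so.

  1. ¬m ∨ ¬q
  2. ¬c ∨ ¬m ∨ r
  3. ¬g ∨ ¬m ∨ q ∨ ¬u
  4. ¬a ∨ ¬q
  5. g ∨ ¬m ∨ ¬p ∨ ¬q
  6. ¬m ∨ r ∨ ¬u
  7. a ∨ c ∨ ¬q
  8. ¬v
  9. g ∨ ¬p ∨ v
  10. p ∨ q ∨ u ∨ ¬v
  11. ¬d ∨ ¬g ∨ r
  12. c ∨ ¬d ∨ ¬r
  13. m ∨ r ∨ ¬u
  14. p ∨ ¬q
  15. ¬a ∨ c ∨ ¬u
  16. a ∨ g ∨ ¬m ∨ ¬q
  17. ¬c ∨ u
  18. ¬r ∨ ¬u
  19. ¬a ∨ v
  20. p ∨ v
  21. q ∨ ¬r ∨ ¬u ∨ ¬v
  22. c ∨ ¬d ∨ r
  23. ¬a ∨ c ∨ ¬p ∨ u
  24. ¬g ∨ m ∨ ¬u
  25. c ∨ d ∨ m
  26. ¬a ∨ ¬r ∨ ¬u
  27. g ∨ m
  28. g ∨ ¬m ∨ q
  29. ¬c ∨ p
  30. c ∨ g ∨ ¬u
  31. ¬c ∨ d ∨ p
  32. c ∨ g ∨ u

Unit clause (¬v) forces v = False.
In (¬a ∨ v) only ¬a is left, so a = False.
In (p ∨ v) only p is left, so p = True.
In (g ∨ ¬p ∨ v) only g is left, so g = True.
Set c = False.
  then (a ∨ c ∨ ¬q) forces q = False.
Try m = False:
  (¬g ∨ m ∨ ¬u) forces u = False.
  (c ∨ d ∨ m) forces d = True.
  (¬d ∨ ¬g ∨ r) forces r = True.
  clause (c ∨ ¬d ∨ ¬r) is falsified — backtrack.
So m = True.
  then (¬g ∨ ¬m ∨ q ∨ ¬u) forces u = False.
Set r = False.
  then (¬d ∨ ¬g ∨ r) forces d = False.
All clauses satisfied.

a = False, c = False, m = True, v = False, g = True, p = True, r = False, q = False, u = False, d = False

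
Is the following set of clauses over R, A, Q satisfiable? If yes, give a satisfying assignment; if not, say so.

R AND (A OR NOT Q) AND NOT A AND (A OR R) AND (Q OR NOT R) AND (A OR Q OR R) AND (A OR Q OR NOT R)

The formula is unsatisfiable.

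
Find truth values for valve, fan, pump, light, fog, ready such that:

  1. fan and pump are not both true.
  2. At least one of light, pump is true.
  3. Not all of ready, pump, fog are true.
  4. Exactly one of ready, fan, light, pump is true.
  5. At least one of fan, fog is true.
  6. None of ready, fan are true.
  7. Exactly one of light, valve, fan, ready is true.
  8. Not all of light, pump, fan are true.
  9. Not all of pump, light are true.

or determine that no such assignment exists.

valve=F, fan=F, pump=F, light=T, fog=T, ready=F

  (1) fan=F, pump=F — not both ✓
  (2) {light, pump}: 1 true — at least one ✓
  (3) {ready, pump, fog}: 1/3 true — not all ✓
  (4) {ready, fan, light, pump}: 1 true — exactly one ✓
  (5) {fan, fog}: 1 true — at least one ✓
  (6) {ready, fan}: 0 true — none ✓
  (7) {light, valve, fan, ready}: 1 true — exactly one ✓
  (8) {light, pump, fan}: 1/3 true — not all ✓
  (9) {pump, light}: 1/2 true — not all ✓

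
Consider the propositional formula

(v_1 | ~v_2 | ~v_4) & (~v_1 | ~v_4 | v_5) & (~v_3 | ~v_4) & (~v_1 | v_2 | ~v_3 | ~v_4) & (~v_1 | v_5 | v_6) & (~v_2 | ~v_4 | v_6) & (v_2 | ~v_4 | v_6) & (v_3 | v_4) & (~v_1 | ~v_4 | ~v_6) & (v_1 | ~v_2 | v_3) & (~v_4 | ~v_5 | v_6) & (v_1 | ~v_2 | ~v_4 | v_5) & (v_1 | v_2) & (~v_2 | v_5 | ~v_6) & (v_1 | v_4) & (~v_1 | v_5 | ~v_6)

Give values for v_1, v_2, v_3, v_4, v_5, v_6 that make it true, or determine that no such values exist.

v_1=T; v_2=F; v_3=T; v_4=F; v_5=T; v_6=T

Try v_1 = False:
  (v_1 | v_2) forces v_2 = True.
  (v_1 | ~v_2 | ~v_4) forces v_4 = False.
  clause (v_1 | v_4) is falsified — backtrack.
So v_1 = True.
Set v_2 = False.
Set v_3 = True.
  then (~v_3 | ~v_4) forces v_4 = False.
Set v_5 = True.
Set v_6 = True.
All clauses satisfied.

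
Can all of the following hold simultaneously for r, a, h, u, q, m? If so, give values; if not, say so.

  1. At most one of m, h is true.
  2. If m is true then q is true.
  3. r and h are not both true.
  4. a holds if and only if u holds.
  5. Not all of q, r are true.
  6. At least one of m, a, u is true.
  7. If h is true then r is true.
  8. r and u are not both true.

r = False, a = False, h = False, u = False, q = True, m = True

  (1) {m, h}: 1 true — at most one ✓
  (2) m=T ⇒ q: T ✓
  (3) r=F, h=F — not both ✓
  (4) a=F, u=F — same ✓
  (5) {q, r}: 1/2 true — not all ✓
  (6) {m, a, u}: 1 true — at least one ✓
  (7) h=F ⇒ r: vacuous ✓
  (8) r=F, u=F — not both ✓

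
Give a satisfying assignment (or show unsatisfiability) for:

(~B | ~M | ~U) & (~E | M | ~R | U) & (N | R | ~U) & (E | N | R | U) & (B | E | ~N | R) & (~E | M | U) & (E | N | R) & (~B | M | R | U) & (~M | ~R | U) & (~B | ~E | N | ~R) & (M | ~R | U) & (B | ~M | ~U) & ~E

B=T, E=F, U=T, N=F, R=T, M=F

Unit clause (~E) forces E = False.
Set B = True.
Set U = True.
  then (~B | ~M | ~U) forces M = False.
Set N = False.
  then (N | R | ~U) forces R = True.
All clauses satisfied.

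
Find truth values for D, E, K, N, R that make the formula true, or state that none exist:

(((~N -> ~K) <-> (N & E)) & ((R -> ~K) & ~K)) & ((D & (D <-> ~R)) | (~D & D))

D=T, E=T, K=F, N=T, R=F

  ((~N -> ~K) <-> (N & E)) & ((R -> ~K) & ~K) = True
    (~N -> ~K) <-> (N & E) = True
      ~N -> ~K = True
        ~N = False
        ~K = True
      N & E = True
    (R -> ~K) & ~K = True
      R -> ~K = True
        ~K = True
      ~K = True
  (D & (D <-> ~R)) | (~D & D) = True
    D & (D <-> ~R) = True
      D <-> ~R = True
        ~R = True
    ~D & D = False
      ~D = False
Both conjuncts True, so the formula holds.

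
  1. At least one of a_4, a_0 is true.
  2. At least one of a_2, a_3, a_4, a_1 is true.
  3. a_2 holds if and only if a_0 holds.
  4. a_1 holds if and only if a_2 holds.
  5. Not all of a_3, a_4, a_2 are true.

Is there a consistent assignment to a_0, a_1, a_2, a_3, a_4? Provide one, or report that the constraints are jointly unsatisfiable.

a_0=T, a_1=T, a_2=T, a_3=F, a_4=T

  (1) {a_4, a_0}: 2 true — at least one ✓
  (2) {a_2, a_3, a_4, a_1}: 3 true — at least one ✓
  (3) a_2=T, a_0=T — same ✓
  (4) a_1=T, a_2=T — same ✓
  (5) {a_3, a_4, a_2}: 2/3 true — not all ✓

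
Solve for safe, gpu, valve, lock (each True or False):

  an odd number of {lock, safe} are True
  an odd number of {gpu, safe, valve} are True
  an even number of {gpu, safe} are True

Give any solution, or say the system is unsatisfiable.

safe=F, gpu=F, valve=T, lock=T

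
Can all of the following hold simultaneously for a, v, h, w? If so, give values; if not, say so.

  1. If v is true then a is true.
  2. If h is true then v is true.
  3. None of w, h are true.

a = True, v = False, h = False, w = False

  (1) v=F ⇒ a: vacuous ✓
  (2) h=F ⇒ v: vacuous ✓
  (3) {w, h}: 0 true — none ✓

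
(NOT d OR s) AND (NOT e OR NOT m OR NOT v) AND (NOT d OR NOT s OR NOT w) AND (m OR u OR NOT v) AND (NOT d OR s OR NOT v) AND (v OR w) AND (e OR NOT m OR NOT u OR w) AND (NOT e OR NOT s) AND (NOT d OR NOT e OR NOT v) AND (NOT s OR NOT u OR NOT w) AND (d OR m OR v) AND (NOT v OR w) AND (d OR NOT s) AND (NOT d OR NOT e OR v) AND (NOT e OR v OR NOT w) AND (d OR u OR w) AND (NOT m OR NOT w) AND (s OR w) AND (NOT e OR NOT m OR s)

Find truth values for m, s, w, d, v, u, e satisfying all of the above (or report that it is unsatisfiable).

Try m = True:
  (NOT m OR NOT w) forces w = False.
  (v OR w) forces v = True.
  clause (NOT v OR w) is falsified — backtrack.
So m = False.
Try s = True:
  (NOT e OR NOT s) forces e = False.
  (d OR NOT s) forces d = True.
  (NOT d OR NOT s OR NOT w) forces w = False.
  (v OR w) forces v = True.
  clause (NOT v OR w) is falsified — backtrack.
So s = False.
  then (NOT d OR s) forces d = False.
  then (d OR m OR v) forces v = True.
  then (NOT v OR w) forces w = True.
  then (m OR u OR NOT v) forces u = True.
Set e = False.
All clauses satisfied.

m = False; s = False; w = True; d = False; v = True; u = True; e = False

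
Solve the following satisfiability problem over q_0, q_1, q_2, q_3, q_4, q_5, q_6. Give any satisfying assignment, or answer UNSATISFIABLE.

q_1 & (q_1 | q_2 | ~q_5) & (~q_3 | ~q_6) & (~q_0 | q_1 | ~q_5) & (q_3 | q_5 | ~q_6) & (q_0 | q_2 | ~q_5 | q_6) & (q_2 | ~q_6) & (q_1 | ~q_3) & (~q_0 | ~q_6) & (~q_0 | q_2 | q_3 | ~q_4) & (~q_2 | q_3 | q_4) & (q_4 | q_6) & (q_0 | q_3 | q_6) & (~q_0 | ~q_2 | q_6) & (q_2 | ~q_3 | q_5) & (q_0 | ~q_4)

q_0 = True, q_1 = True, q_2 = False, q_3 = True, q_4 = True, q_5 = True, q_6 = False

Unit clause (q_1) forces q_1 = True.
Set q_0 = True.
  then (~q_0 | ~q_6) forces q_6 = False.
  then (q_4 | q_6) forces q_4 = True.
  then (~q_0 | ~q_2 | q_6) forces q_2 = False.
  then (~q_0 | q_2 | q_3 | ~q_4) forces q_3 = True.
  then (q_2 | ~q_3 | q_5) forces q_5 = True.
All clauses satisfied.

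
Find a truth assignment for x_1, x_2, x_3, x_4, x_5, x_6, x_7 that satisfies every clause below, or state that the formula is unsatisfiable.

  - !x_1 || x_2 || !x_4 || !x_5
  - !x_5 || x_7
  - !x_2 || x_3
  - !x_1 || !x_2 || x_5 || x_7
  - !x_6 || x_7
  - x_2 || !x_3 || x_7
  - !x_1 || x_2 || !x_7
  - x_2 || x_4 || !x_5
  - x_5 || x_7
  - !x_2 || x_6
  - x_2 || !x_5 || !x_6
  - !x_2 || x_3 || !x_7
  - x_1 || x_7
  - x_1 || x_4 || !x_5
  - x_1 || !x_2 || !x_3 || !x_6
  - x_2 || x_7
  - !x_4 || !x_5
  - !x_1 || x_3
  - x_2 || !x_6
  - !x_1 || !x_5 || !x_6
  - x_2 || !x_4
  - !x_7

UNSATISFIABLE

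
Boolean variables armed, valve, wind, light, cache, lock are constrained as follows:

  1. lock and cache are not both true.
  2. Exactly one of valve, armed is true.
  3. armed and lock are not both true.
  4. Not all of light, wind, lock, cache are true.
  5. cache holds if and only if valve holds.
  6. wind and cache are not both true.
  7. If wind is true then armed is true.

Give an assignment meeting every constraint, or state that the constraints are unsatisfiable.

armed = True; valve = False; wind = False; light = True; cache = False; lock = False

  (1) lock=F, cache=F — not both ✓
  (2) {valve, armed}: 1 true — exactly one ✓
  (3) armed=T, lock=F — not both ✓
  (4) {light, wind, lock, cache}: 1/4 true — not all ✓
  (5) cache=F, valve=F — same ✓
  (6) wind=F, cache=F — not both ✓
  (7) wind=F ⇒ armed: vacuous ✓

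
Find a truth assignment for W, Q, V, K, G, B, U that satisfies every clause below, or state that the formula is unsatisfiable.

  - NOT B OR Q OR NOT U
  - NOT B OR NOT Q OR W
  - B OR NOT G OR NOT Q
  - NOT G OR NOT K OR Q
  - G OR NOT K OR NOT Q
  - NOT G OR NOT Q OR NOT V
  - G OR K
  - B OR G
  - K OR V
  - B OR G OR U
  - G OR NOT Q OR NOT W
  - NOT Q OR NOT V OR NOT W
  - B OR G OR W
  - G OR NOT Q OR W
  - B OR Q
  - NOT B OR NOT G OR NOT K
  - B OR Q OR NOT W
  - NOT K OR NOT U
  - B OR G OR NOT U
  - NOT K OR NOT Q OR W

W=F; Q=F; V=F; K=T; G=F; B=T; U=F

Set W = False.
Try Q = True:
  (NOT B OR NOT Q OR W) forces B = False.
  (B OR NOT G OR NOT Q) forces G = False.
  clause (B OR G) is falsified — backtrack.
So Q = False.
  then (B OR Q) forces B = True.
  then (NOT B OR Q OR NOT U) forces U = False.
Set V = False.
  then (K OR V) forces K = True.
  then (NOT B OR NOT G OR NOT K) forces G = False.
All clauses satisfied.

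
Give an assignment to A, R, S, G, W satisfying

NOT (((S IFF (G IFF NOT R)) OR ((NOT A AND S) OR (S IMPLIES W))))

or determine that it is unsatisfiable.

A = True, R = True, S = True, G = True, W = False

  NOT (((S IFF (G IFF NOT R)) OR ((NOT A AND S) OR (S IMPLIES W)))) = True
    (S IFF (G IFF NOT R)) OR ((NOT A AND S) OR (S IMPLIES W)) = False
      S IFF (G IFF NOT R) = False
        G IFF NOT R = False
          NOT R = False
      (NOT A AND S) OR (S IMPLIES W) = False
        NOT A AND S = False
          NOT A = False
        S IMPLIES W = False
The formula evaluates to True.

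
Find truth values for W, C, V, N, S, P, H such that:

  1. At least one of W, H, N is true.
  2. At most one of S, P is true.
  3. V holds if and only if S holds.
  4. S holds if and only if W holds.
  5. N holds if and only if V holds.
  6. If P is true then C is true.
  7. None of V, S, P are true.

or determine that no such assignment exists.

W = False; C = True; V = False; N = False; S = False; P = False; H = True

  (1) {W, H, N}: 1 true — at least one ✓
  (2) {S, P}: 0 true — at most one ✓
  (3) V=F, S=F — same ✓
  (4) S=F, W=F — same ✓
  (5) N=F, V=F — same ✓
  (6) P=F ⇒ C: vacuous ✓
  (7) {V, S, P}: 0 true — none ✓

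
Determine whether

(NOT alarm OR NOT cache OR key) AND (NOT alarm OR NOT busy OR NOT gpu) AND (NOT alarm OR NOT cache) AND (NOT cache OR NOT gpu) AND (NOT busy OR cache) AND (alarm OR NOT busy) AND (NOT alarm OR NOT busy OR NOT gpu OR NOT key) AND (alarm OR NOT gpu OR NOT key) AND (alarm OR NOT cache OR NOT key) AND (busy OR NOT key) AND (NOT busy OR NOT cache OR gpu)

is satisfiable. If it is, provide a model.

Set gpu = False.
Set alarm = True.
  then (NOT alarm OR NOT cache) forces cache = False.
  then (NOT busy OR cache) forces busy = False.
  then (busy OR NOT key) forces key = False.
All clauses satisfied.

gpu: False, alarm: True, busy: False, cache: False, key: False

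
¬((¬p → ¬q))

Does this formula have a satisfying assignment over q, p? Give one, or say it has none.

q: True, p: False

  ¬((¬p → ¬q)) = True
    ¬p → ¬q = False
      ¬p = True
      ¬q = False
The formula evaluates to True.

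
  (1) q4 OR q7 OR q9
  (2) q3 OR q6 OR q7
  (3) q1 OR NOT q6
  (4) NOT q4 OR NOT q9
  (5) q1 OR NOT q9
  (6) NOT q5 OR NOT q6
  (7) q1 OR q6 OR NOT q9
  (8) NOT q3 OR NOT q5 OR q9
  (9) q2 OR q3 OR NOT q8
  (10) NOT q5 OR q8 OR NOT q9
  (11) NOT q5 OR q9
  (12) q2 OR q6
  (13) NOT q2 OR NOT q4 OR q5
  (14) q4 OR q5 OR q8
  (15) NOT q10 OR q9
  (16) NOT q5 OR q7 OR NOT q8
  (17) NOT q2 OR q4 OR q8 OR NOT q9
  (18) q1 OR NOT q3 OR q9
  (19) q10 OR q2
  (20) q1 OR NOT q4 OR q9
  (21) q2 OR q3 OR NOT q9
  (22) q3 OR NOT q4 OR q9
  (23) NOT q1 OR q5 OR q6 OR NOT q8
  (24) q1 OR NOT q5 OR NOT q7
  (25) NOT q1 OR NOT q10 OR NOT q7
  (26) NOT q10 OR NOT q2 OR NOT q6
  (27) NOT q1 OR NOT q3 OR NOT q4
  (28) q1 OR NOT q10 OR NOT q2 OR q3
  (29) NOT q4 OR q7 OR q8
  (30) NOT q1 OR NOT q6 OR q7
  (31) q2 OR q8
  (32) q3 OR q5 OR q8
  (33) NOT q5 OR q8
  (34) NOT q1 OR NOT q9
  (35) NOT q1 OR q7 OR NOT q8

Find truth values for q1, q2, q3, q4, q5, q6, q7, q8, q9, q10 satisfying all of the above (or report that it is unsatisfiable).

q1: True, q2: True, q3: True, q4: False, q5: False, q6: True, q7: True, q8: True, q9: False, q10: False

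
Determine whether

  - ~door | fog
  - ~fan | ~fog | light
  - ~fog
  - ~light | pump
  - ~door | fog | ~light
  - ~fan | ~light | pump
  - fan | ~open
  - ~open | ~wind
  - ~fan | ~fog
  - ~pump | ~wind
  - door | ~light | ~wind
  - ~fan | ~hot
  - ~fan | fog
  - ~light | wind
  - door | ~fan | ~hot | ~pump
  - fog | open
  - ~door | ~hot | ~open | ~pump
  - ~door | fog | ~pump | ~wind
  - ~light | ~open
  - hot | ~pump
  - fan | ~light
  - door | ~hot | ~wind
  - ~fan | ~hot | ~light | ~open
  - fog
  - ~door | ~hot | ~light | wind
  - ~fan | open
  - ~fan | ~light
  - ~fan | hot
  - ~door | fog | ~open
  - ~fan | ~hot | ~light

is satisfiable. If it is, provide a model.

Case fog = True:
  Clause (~fog) is falsified — contradiction.
Case fog = False:
  Clause (fog) is falsified — contradiction.
Both cases fail, so the formula is unsatisfiable.

No satisfying assignment exists.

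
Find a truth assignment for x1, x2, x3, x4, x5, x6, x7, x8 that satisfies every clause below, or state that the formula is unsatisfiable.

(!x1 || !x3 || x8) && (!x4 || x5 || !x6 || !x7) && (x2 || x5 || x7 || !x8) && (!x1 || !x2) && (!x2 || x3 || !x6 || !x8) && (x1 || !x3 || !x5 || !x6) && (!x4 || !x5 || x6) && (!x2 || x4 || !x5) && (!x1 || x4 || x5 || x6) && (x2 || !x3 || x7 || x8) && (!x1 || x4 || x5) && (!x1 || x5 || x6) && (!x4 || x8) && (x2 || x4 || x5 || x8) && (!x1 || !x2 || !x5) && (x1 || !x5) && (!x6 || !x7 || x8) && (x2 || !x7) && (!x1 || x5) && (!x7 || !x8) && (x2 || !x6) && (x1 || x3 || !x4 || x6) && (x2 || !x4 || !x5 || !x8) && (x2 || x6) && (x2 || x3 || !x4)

Try x1 = True:
  (!x1 || !x2) forces x2 = False.
  (x2 || !x7) forces x7 = False.
  (!x1 || x5) forces x5 = True.
  (x2 || !x6) forces x6 = False.
  clause (x2 || x6) is falsified — backtrack.
So x1 = False.
  then (x1 || !x5) forces x5 = False.
Try x2 = False:
  (x2 || !x7) forces x7 = False.
  (x2 || x5 || x7 || !x8) forces x8 = False.
  (x2 || !x3 || x7 || x8) forces x3 = False.
  (!x4 || x8) forces x4 = False.
  clause (x2 || x4 || x5 || x8) is falsified — backtrack.
So x2 = True.
Set x3 = True.
Set x4 = True.
  then (!x4 || x8) forces x8 = True.
  then (!x7 || !x8) forces x7 = False.
Set x6 = False.
All clauses satisfied.

x1: False, x2: True, x3: True, x4: True, x5: False, x6: False, x7: False, x8: True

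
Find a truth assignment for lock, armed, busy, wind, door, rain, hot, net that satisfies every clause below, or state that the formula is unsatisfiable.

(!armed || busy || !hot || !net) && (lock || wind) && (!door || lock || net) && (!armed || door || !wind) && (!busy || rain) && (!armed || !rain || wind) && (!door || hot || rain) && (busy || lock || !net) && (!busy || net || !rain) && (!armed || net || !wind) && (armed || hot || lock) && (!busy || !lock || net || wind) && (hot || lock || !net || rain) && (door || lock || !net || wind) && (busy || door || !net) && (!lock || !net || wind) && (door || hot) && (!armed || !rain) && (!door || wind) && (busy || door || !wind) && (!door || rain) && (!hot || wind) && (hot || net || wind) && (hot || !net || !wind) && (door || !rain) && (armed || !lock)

Set lock = False.
  then (lock || wind) forces wind = True.
Set armed = False.
  then (armed || hot || lock) forces hot = True.
Set busy = True.
  then (!busy || rain) forces rain = True.
  then (!busy || net || !rain) forces net = True.
  then (door || !rain) forces door = True.
All clauses satisfied.

lock: False, armed: False, busy: True, wind: True, door: True, rain: True, hot: True, net: True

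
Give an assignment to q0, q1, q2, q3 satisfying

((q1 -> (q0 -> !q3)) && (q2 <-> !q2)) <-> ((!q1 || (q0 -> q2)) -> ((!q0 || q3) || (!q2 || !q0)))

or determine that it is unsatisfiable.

q0 = True; q1 = True; q2 = True; q3 = False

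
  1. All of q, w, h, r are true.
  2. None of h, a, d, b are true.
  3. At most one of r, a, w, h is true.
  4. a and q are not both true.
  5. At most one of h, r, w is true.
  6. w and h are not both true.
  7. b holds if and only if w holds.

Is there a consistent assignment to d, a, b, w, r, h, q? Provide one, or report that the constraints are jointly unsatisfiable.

Unsatisfiable

Case h = True:
  Constraint (2) is violated (h=T) — contradiction.
Case h = False:
  Constraint (1) is violated (h=F) — contradiction.
Both cases fail — unsatisfiable.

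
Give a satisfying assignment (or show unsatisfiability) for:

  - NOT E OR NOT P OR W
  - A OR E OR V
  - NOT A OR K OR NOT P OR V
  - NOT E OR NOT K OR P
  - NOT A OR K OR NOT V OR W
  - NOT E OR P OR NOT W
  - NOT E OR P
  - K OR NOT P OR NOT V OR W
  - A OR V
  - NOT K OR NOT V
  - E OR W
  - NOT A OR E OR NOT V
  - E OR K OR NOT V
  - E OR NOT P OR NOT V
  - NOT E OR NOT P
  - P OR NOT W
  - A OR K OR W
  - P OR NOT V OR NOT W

Try E = True:
  (NOT E OR P) forces P = True.
  clause (NOT E OR NOT P) is falsified — backtrack.
So E = False.
  then (E OR W) forces W = True.
  then (P OR NOT W) forces P = True.
  then (E OR NOT P OR NOT V) forces V = False.
  then (A OR E OR V) forces A = True.
  then (NOT A OR K OR NOT P OR V) forces K = True.
All clauses satisfied.

E: False; K: True; P: True; W: True; V: False; A: True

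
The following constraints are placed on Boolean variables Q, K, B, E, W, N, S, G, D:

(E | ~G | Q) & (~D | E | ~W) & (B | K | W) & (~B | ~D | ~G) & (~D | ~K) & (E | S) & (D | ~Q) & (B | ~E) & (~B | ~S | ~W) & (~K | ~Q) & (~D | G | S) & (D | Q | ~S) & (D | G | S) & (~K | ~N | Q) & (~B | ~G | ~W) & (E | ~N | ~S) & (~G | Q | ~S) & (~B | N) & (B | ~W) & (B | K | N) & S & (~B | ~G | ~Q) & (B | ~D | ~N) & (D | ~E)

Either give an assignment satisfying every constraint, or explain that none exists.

Q=T; K=F; B=T; E=T; W=F; N=T; S=T; G=F; D=T

Unit clause (S) forces S = True.
Set Q = True.
  then (D | ~Q) forces D = True.
  then (~K | ~Q) forces K = False.
Set B = True.
  then (~B | ~D | ~G) forces G = False.
  then (~B | ~S | ~W) forces W = False.
  then (~B | N) forces N = True.
  then (E | ~N | ~S) forces E = True.
All clauses satisfied.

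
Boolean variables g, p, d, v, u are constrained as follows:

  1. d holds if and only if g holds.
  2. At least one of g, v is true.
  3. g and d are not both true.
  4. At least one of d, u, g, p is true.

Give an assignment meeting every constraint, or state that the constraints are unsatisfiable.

g = False, p = False, d = False, v = True, u = True

  (1) d=F, g=F — same ✓
  (2) {g, v}: 1 true — at least one ✓
  (3) g=F, d=F — not both ✓
  (4) {d, u, g, p}: 1 true — at least one ✓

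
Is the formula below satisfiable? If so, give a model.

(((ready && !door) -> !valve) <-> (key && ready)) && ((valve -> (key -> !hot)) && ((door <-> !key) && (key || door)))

ready: True; door: False; valve: False; hot: True; key: True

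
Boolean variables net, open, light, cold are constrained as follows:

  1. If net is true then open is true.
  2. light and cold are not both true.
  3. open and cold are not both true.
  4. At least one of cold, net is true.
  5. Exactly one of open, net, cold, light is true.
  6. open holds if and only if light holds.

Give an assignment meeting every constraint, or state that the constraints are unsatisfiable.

net=F; open=F; light=F; cold=T

  (1) net=F ⇒ open: vacuous ✓
  (2) light=F, cold=T — not both ✓
  (3) open=F, cold=T — not both ✓
  (4) {cold, net}: 1 true — at least one ✓
  (5) {open, net, cold, light}: 1 true — exactly one ✓
  (6) open=F, light=F — same ✓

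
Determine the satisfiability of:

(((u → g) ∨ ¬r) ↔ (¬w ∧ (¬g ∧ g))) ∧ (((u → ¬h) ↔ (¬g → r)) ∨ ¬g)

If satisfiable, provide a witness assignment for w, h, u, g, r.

w = True, h = False, u = True, g = False, r = True

  ((u → g) ∨ ¬r) ↔ (¬w ∧ (¬g ∧ g)) = True
    (u → g) ∨ ¬r = False
      u → g = False
      ¬r = False
    ¬w ∧ (¬g ∧ g) = False
      ¬w = False
      ¬g ∧ g = False
        ¬g = True
  ((u → ¬h) ↔ (¬g → r)) ∨ ¬g = True
    (u → ¬h) ↔ (¬g → r) = True
      u → ¬h = True
        ¬h = True
      ¬g → r = True
        ¬g = True
    ¬g = True
Both conjuncts True, so the formula holds.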